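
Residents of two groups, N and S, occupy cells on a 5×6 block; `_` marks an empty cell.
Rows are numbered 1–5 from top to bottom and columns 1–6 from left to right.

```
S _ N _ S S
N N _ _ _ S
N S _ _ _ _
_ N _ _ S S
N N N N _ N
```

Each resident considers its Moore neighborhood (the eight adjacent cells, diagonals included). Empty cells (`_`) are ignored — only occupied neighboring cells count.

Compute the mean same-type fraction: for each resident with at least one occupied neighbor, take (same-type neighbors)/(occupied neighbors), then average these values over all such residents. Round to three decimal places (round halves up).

0.646

(1,1)S 0/2
(1,3)N 1/1
(1,5)S 2/2
(1,6)S 2/2
(2,1)N 2/4
(2,2)N 3/5
(2,6)S 2/2
(3,1)N 3/4
(3,2)S 0/4
(4,2)N 4/5
(4,5)S 1/3
(4,6)S 1/2
(5,1)N 2/2
(5,2)N 3/3
(5,3)N 3/3
(5,4)N 1/2
(5,6)N 0/2
Sum over 17 residents: 0/2 + 1/1 + 2/2 + 2/2 + 2/4 + 3/5 + 2/2 + 3/4 + 0/4 + 4/5 + 1/3 + 1/2 + 2/2 + 3/3 + 3/3 + 1/2 + 0/2 = 659/60; mean = 659/60 ÷ 17 = 659/1020 = 0.646078… → 0.646.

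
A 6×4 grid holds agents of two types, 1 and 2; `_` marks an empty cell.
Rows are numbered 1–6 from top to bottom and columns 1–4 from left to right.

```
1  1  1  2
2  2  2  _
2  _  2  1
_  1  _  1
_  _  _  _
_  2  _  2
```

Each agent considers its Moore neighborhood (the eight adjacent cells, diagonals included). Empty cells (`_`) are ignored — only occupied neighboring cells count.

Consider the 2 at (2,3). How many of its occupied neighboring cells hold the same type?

Occupied neighbors of (2,3): (1,2)=1, (1,3)=1, (1,4)=2, (2,2)=2, (3,3)=2, (3,4)=1.
Same type (2): 3 of 6.

3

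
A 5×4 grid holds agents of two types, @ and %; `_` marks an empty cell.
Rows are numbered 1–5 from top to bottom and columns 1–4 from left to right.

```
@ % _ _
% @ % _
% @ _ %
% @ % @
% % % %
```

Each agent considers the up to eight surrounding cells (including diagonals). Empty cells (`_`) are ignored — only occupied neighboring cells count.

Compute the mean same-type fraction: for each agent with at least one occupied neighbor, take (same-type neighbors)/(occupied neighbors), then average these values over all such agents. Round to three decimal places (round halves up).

(1,1)@ 1/3
(1,2)% 2/4
(2,1)% 2/5
(2,2)@ 2/6
(2,3)% 2/4
(3,1)% 2/5
(3,2)@ 2/7
(3,4)% 2/3
(4,1)% 3/5
(4,2)@ 1/7
(4,3)% 4/7
(4,4)@ 0/4
(5,1)% 2/3
(5,2)% 4/5
(5,3)% 3/5
(5,4)% 2/3
Sum over 16 agents: 1/3 + 2/4 + 2/5 + 2/6 + 2/4 + 2/5 + 2/7 + 2/3 + 3/5 + 1/7 + 4/7 + 0/4 + 2/3 + 4/5 + 3/5 + 2/3 = 112/15; mean = 112/15 ÷ 16 = 7/15 = 0.466666… → 0.467.

0.467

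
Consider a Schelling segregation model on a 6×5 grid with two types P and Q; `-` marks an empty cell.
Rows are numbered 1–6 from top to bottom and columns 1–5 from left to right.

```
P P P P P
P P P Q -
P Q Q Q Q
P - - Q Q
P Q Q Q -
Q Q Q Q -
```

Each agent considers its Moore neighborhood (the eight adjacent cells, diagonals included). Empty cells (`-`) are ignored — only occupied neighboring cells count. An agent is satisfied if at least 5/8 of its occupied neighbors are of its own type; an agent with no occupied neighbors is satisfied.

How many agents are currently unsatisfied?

(1,1)P 3/3 satisfied
(1,2)P 5/5 satisfied
(1,3)P 4/5 satisfied
(1,4)P 3/4 satisfied
(1,5)P 1/2 not
(2,1)P 4/5 satisfied
(2,2)P 6/8 satisfied
(2,3)P 4/8 not
(2,4)Q 3/7 not
(3,1)P 3/4 satisfied
(3,2)Q 1/6 not
(3,3)Q 4/6 satisfied
(3,4)Q 5/6 satisfied
(3,5)Q 4/4 satisfied
(4,1)P 2/4 not
(4,4)Q 6/6 satisfied
(4,5)Q 4/4 satisfied
(5,1)P 1/4 not
(5,2)Q 4/6 satisfied
(5,3)Q 6/6 satisfied
(5,4)Q 5/5 satisfied
(6,1)Q 2/3 satisfied
(6,2)Q 4/5 satisfied
(6,3)Q 5/5 satisfied
(6,4)Q 3/3 satisfied
Unsatisfied: (1,5), (2,3), (2,4), (3,2), (4,1), (5,1) — 6 in total.

6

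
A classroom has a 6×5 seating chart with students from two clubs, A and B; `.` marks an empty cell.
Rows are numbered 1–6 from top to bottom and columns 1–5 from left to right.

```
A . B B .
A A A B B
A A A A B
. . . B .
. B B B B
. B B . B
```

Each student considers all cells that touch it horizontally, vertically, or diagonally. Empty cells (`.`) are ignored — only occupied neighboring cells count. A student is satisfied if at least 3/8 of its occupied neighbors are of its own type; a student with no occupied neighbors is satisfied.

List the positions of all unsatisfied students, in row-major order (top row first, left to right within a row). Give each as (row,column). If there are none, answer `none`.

Row 1: (1,1)A 2/2 ok · (1,3)B 2/4 ok · (1,4)B 3/4 ok
Row 2: (2,1)A 4/4 ok · (2,2)A 6/7 ok · (2,3)A 4/7 ok · (2,4)B 4/7 ok · (2,5)B 3/4 ok
Row 3: (3,1)A 3/3 ok · (3,2)A 5/5 ok · (3,3)A 4/6 ok · (3,4)A 2/6 unhappy · (3,5)B 3/4 ok
Row 4: (4,4)B 4/6 ok
Row 5: (5,2)B 3/3 ok · (5,3)B 5/5 ok · (5,4)B 5/5 ok · (5,5)B 3/3 ok
Row 6: (6,2)B 3/3 ok · (6,3)B 4/4 ok · (6,5)B 2/2 ok

(3,4)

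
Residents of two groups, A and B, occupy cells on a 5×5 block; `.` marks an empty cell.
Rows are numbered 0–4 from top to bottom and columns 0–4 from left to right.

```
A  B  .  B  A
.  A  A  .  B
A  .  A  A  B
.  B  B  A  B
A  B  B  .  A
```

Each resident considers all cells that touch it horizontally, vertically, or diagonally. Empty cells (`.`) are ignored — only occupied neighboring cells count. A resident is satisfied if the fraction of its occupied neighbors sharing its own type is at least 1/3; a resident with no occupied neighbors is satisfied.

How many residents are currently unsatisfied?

4

(0,0)A 1/2 satisfied
(0,1)B 0/3 not
(0,3)B 1/3 satisfied
(0,4)A 0/2 not
(1,1)A 4/5 satisfied
(1,2)A 3/5 satisfied
(1,4)B 2/4 satisfied
(2,0)A 1/2 satisfied
(2,2)A 4/6 satisfied
(2,3)A 3/7 satisfied
(2,4)B 2/4 satisfied
(3,1)B 3/6 satisfied
(3,2)B 3/6 satisfied
(3,3)A 3/7 satisfied
(3,4)B 1/4 not
(4,0)A 0/2 not
(4,1)B 3/4 satisfied
(4,2)B 3/4 satisfied
(4,4)A 1/2 satisfied
Unsatisfied: (0,1), (0,4), (3,4), (4,0) — 4 in total.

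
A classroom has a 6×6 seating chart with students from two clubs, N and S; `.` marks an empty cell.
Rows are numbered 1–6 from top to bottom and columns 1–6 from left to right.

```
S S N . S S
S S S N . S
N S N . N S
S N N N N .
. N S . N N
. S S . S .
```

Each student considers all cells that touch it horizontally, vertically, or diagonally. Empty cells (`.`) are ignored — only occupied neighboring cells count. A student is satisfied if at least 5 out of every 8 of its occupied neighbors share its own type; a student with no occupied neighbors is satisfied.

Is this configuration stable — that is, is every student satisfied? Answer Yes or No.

Row 1: (1,1)S 3/3 ok · (1,2)S 4/5 ok · (1,3)N 1/4 unhappy · (1,5)S 2/3 ok · (1,6)S 2/2 ok
Row 2: (2,1)S 4/5 ok · (2,2)S 5/8 ok · (2,3)S 3/6 unhappy · (2,4)N 3/5 unhappy · (2,6)S 3/4 ok
Row 3: (3,1)N 1/5 unhappy · (3,2)S 4/8 unhappy · (3,3)N 4/7 unhappy · (3,5)N 3/5 unhappy · (3,6)S 1/3 unhappy
Row 4: (4,1)S 1/4 unhappy · (4,2)N 4/7 unhappy · (4,3)N 4/6 ok · (4,4)N 5/6 ok · (4,5)N 4/5 ok
Row 5: (5,2)N 2/6 unhappy · (5,3)S 2/6 unhappy · (5,5)N 3/4 ok · (5,6)N 2/3 ok
Row 6: (6,2)S 2/3 ok · (6,3)S 2/3 ok · (6,5)S 0/2 unhappy
For instance (1,3) has only 1/4 same-type neighbors, below 5/8.

No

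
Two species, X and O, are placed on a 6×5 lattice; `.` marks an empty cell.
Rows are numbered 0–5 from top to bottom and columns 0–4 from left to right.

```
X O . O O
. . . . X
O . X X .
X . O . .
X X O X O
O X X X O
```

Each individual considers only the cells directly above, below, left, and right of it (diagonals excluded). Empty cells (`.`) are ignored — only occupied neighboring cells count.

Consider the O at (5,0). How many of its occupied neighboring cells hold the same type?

Occupied neighbors of (5,0): (4,0)=X, (5,1)=X.
Same type (O): 0 of 2.

0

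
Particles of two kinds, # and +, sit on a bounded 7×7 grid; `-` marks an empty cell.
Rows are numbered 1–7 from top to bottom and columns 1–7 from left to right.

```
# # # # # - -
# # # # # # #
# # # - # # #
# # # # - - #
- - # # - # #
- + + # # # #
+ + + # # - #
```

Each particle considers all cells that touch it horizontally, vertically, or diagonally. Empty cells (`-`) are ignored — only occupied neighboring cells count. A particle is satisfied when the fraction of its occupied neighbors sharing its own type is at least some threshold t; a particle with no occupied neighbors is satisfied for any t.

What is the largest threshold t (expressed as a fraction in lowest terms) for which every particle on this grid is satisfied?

3/7

(1,1)# 3/3
(1,2)# 5/5
(1,3)# 5/5
(1,4)# 5/5
(1,5)# 4/4
(2,1)# 5/5
(2,2)# 8/8
(2,3)# 7/7
(2,4)# 7/7
(2,5)# 6/6
(2,6)# 6/6
(2,7)# 3/3
(3,1)# 5/5
(3,2)# 8/8
(3,3)# 7/7
(3,5)# 5/5
(3,6)# 6/6
(3,7)# 4/4
(4,1)# 3/3
(4,2)# 6/6
(4,3)# 6/6
(4,4)# 5/5
(4,7)# 4/4
(5,3)# 5/7
(5,4)# 5/6
(5,6)# 5/5
(5,7)# 4/4
(6,2)+ 4/5
(6,3)+ 3/7
(6,4)# 5/7
(6,5)# 6/6
(6,6)# 6/6
(6,7)# 4/4
(7,1)+ 2/2
(7,2)+ 4/4
(7,3)+ 3/5
(7,4)# 3/5
(7,5)# 4/4
(7,7)# 2/2
The smallest same-type fraction is 3/7 at (6,3), which reduces to 3/7. Any threshold above that leaves this particle unsatisfied.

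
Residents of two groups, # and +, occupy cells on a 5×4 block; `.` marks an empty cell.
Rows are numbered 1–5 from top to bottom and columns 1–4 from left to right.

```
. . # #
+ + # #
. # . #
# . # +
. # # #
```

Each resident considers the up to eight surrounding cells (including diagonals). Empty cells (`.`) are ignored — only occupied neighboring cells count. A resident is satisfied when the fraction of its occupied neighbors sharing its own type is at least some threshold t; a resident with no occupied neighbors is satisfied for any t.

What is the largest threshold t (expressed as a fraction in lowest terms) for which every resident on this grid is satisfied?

0/1

Row 1: (1,3)# 3/4 · (1,4)# 3/3
Row 2: (2,1)+ 1/2 · (2,2)+ 1/4 · (2,3)# 5/6 · (2,4)# 4/4
Row 3: (3,2)# 3/5 · (3,4)# 3/4
Row 4: (4,1)# 2/2 · (4,3)# 5/6 · (4,4)+ 0/4
Row 5: (5,2)# 3/3 · (5,3)# 3/4 · (5,4)# 2/3
The smallest same-type fraction is 0/4 at (4,4), which reduces to 0/1. Any threshold above that leaves this resident unsatisfied.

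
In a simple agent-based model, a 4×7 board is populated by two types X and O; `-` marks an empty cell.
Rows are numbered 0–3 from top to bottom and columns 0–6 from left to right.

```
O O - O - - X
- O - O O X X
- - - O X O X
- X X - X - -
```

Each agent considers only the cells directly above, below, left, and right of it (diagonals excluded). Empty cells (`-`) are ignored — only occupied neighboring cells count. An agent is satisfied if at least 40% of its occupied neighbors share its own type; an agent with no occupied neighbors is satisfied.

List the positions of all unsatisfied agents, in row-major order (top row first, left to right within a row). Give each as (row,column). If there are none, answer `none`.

(1,4), (1,5), (2,4), (2,5)

(0,0)O 1/1 satisfied
(0,1)O 2/2 satisfied
(0,3)O 1/1 satisfied
(0,6)X 1/1 satisfied
(1,1)O 1/1 satisfied
(1,3)O 3/3 satisfied
(1,4)O 1/3 not
(1,5)X 1/3 not
(1,6)X 3/3 satisfied
(2,3)O 1/2 satisfied
(2,4)X 1/4 not
(2,5)O 0/3 not
(2,6)X 1/2 satisfied
(3,1)X 1/1 satisfied
(3,2)X 1/1 satisfied
(3,4)X 1/1 satisfied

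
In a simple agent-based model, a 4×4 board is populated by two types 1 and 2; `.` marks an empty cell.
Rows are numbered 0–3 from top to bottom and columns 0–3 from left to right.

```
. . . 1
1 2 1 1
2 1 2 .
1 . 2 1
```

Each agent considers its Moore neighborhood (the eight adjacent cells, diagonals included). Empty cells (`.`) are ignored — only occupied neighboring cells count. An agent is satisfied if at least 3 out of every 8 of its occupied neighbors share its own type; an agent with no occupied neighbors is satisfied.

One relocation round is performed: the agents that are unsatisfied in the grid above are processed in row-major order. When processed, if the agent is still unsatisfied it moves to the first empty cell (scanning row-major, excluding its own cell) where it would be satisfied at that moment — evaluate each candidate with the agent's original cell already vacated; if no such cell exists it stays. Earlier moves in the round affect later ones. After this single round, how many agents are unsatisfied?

Initially unsatisfied (in order): (1,0), (2,0), (2,2), (3,2), (3,3).
  (1,0) → (0,1).
  (2,0) → (0,0).
  (2,2) → (1,0).
  (3,2) → (2,0).
  (3,3): now satisfied by earlier moves; stays.
Resulting grid:
2 1 . 1
2 2 1 1
2 1 . .
1 . . 1
Unsatisfied now: (0,1).

1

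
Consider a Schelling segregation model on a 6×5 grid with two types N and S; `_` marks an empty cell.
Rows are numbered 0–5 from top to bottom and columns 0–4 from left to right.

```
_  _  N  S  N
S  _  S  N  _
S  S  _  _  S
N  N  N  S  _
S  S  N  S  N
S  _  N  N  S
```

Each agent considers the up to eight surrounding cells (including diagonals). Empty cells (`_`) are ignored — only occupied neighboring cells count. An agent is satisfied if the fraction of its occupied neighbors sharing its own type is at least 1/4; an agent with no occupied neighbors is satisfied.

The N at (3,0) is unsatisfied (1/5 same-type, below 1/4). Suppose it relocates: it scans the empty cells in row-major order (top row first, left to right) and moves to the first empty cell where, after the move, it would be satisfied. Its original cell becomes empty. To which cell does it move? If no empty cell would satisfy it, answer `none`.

Vacating (3,0). Empty cells in order:
  (0,0): 0/1 same-type → still unsatisfied.
  (0,1): 1/3 same-type → satisfied — stop here.

(0,1)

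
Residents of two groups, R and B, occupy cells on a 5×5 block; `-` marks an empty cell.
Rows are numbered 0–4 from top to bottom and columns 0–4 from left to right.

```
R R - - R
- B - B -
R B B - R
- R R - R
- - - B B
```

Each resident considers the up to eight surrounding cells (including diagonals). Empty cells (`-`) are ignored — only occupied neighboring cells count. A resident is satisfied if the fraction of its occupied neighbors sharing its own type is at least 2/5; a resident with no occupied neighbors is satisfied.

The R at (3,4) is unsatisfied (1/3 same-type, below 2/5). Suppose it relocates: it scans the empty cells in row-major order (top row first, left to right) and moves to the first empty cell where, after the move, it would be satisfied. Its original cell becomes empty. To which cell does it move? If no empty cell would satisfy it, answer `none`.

Vacating (3,4). Empty cells in order:
  (0,2): 1/3 same-type → still unsatisfied.
  (0,3): 1/2 same-type → satisfied — stop here.

(0,3)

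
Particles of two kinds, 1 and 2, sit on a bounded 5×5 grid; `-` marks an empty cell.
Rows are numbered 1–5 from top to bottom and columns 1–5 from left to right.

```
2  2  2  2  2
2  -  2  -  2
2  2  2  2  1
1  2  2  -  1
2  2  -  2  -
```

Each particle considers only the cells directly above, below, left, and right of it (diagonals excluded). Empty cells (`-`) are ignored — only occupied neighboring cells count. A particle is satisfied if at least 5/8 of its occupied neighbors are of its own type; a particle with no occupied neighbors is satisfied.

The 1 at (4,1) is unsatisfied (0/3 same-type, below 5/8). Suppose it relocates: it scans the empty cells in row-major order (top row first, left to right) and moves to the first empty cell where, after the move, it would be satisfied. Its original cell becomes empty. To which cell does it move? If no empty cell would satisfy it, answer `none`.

none

Vacating (4,1). Empty cells in order:
  (2,2): 0/4 same-type → still unsatisfied.
  (2,4): 0/4 same-type → still unsatisfied.
  (4,4): 1/4 same-type → still unsatisfied.
  (5,3): 0/3 same-type → still unsatisfied.
  (5,5): 1/2 same-type → still unsatisfied.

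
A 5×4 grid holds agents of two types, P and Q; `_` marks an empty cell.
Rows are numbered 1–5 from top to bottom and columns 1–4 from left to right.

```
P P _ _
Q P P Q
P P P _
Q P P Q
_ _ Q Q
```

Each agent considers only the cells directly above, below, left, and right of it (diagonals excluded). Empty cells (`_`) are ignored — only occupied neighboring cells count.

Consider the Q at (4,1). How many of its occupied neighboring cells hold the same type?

0

Occupied neighbors of (4,1): (3,1)=P, (4,2)=P.
Same type (Q): 0 of 2.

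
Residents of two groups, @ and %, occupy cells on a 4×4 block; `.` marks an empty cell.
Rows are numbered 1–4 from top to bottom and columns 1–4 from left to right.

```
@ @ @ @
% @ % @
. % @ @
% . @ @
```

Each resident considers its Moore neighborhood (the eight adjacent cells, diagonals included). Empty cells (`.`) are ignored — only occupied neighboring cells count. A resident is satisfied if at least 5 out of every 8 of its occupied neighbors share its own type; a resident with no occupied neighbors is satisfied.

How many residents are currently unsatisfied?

(1,1)@ 2/3 satisfied
(1,2)@ 3/5 not
(1,3)@ 4/5 satisfied
(1,4)@ 2/3 satisfied
(2,1)% 1/4 not
(2,2)@ 4/7 not
(2,3)% 1/8 not
(2,4)@ 4/5 satisfied
(3,2)% 3/6 not
(3,3)@ 5/7 satisfied
(3,4)@ 4/5 satisfied
(4,1)% 1/1 satisfied
(4,3)@ 3/4 satisfied
(4,4)@ 3/3 satisfied
Unsatisfied: (1,2), (2,1), (2,2), (2,3), (3,2) — 5 in total.

5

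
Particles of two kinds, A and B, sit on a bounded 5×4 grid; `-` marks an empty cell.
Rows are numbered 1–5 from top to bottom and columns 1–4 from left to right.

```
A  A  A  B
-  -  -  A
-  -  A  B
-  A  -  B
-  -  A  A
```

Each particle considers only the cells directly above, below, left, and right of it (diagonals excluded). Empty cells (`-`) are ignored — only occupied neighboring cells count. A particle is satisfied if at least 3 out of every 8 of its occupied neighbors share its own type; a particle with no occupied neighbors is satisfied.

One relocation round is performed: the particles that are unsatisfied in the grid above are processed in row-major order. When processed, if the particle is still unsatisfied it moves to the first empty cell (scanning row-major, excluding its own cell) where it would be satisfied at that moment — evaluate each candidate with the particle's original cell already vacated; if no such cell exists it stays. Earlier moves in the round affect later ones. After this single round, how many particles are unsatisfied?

1

Initially unsatisfied (in order): (1,4), (2,4), (3,3), (3,4).
  (1,4) → (3,1).
  (2,4) → (1,4).
  (3,3) → (2,1).
  (3,4): now satisfied by earlier moves; stays.
Resulting grid:
A A A A
A - - -
B - - B
- A - B
- - A A
Unsatisfied now: (3,1).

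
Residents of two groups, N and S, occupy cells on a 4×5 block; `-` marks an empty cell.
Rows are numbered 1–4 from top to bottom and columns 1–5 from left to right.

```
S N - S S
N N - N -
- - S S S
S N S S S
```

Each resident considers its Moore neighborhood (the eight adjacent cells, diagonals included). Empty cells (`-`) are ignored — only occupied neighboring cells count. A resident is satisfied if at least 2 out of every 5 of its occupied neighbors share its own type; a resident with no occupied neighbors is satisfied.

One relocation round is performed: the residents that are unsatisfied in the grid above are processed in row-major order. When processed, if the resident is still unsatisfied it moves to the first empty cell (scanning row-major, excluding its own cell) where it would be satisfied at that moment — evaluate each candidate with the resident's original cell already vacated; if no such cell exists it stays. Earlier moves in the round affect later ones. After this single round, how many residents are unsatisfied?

Initially unsatisfied (in order): (1,1), (2,4), (4,1), (4,2).
  (1,1) → (2,3).
  (2,4) → (1,1).
  (4,1) → (1,3).
  (4,2) → (3,1).
Resulting grid:
N N S S S
N N S - -
N - S S S
- - S S S
All satisfied now.

0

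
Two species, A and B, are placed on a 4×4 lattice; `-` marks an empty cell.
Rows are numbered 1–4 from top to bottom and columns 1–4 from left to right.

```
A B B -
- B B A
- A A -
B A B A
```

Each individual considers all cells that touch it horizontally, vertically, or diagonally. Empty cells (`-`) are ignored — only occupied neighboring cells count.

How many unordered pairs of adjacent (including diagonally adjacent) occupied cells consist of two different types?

14

Scan each occupied cell's neighbors to the right and below (and the two forward diagonals) so each pair is counted once.
From row 1: 3 unlike of 8 pairs (running 3/8).
From row 2: 5 unlike of 7 pairs (running 8/15).
From row 3: 3 unlike of 7 pairs (running 11/22).
From row 4: 3 unlike of 3 pairs (running 14/25).
Total adjacent occupied pairs: 25; unlike-type pairs: 14.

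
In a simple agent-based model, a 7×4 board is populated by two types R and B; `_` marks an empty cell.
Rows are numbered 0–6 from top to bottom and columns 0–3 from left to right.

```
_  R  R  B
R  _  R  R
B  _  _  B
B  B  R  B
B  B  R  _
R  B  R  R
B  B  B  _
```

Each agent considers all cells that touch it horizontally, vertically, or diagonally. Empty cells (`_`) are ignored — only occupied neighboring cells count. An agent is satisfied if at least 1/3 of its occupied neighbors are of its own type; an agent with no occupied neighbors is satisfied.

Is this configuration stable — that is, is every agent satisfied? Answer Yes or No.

No

Row 0: (0,1)R 3/3 satisfied · (0,2)R 3/4 satisfied · (0,3)B 0/3 not
Row 1: (1,0)R 1/2 satisfied · (1,2)R 3/5 satisfied · (1,3)R 2/4 satisfied
Row 2: (2,0)B 2/3 satisfied · (2,3)B 1/4 not
Row 3: (3,0)B 4/4 satisfied · (3,1)B 4/6 satisfied · (3,2)R 1/5 not · (3,3)B 1/3 satisfied
Row 4: (4,0)B 4/5 satisfied · (4,1)B 4/8 satisfied · (4,2)R 3/7 satisfied
Row 5: (5,0)R 0/5 not · (5,1)B 5/8 satisfied · (5,2)R 2/6 satisfied · (5,3)R 2/3 satisfied
Row 6: (6,0)B 2/3 satisfied · (6,1)B 3/5 satisfied · (6,2)B 2/4 satisfied
For instance (0,3) has only 0/3 same-type neighbors, below 1/3.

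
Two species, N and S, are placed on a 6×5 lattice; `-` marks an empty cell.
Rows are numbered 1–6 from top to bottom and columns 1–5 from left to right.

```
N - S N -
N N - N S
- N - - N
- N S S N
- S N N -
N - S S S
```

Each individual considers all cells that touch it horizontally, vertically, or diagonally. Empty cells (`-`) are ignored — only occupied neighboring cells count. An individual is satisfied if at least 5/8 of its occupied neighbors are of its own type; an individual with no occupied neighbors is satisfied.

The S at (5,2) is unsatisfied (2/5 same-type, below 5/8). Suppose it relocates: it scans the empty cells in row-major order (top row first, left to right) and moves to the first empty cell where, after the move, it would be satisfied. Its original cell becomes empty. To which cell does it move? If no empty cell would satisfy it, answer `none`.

none

Vacating (5,2). Empty cells in order:
  (1,2): 1/4 same-type → still unsatisfied.
  (1,5): 1/3 same-type → still unsatisfied.
  (2,3): 1/5 same-type → still unsatisfied.
  (3,1): 0/4 same-type → still unsatisfied.
  (3,3): 2/6 same-type → still unsatisfied.
  (3,4): 3/6 same-type → still unsatisfied.
  (4,1): 0/2 same-type → still unsatisfied.
  (5,1): 0/2 same-type → still unsatisfied.
  (5,5): 3/5 same-type → still unsatisfied.
  (6,2): 1/3 same-type → still unsatisfied.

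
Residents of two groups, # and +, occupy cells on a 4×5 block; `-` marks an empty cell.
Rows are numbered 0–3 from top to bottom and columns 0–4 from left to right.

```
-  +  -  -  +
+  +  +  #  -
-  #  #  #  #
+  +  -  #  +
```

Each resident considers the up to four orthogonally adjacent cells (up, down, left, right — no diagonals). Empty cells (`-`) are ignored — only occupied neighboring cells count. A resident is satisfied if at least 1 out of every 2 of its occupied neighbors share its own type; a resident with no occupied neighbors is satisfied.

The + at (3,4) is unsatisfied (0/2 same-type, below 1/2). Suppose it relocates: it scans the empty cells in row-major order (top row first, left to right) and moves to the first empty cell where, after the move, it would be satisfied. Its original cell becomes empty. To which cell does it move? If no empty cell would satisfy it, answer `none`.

Vacating (3,4). Empty cells in order:
  (0,0): 2/2 same-type → satisfied — stop here.

(0,0)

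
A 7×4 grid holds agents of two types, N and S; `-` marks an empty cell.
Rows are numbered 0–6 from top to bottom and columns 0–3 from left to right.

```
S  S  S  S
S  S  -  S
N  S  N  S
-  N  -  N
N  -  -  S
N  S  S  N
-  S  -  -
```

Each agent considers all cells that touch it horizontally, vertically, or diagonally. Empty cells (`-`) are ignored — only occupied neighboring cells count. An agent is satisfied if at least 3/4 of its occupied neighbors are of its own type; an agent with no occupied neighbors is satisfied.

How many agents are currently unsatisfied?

12

(0,0)S 3/3 ✓
(0,1)S 4/4 ✓
(0,2)S 4/4 ✓
(0,3)S 2/2 ✓
(1,0)S 4/5 ✓
(1,1)S 5/7 ✗
(1,3)S 3/4 ✓
(2,0)N 1/4 ✗
(2,1)S 2/5 ✗
(2,2)N 2/6 ✗
(2,3)S 1/3 ✗
(3,1)N 3/4 ✓
(3,3)N 1/3 ✗
(4,0)N 2/3 ✗
(4,3)S 1/3 ✗
(5,0)N 1/3 ✗
(5,1)S 2/4 ✗
(5,2)S 3/4 ✓
(5,3)N 0/2 ✗
(6,1)S 2/3 ✗
Unsatisfied: (1,1), (2,0), (2,1), (2,2), (2,3), (3,3), (4,0), (4,3), (5,0), (5,1), (5,3), (6,1) — 12 in total.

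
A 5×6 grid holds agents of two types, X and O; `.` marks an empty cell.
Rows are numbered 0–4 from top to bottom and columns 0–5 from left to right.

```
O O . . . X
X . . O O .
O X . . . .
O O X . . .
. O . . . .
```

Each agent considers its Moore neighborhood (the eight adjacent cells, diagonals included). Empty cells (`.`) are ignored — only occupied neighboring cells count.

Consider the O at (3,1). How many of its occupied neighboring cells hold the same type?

Occupied neighbors of (3,1): (2,0)=O, (2,1)=X, (3,0)=O, (3,2)=X, (4,1)=O.
Same type (O): 3 of 5.

3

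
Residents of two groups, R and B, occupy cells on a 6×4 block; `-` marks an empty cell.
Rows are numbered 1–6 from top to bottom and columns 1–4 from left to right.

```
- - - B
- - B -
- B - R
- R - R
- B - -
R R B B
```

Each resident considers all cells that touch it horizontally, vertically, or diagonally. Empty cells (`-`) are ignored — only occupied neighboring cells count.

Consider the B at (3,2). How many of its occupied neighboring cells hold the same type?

Occupied neighbors of (3,2): (2,3)=B, (4,2)=R.
Same type (B): 1 of 2.

1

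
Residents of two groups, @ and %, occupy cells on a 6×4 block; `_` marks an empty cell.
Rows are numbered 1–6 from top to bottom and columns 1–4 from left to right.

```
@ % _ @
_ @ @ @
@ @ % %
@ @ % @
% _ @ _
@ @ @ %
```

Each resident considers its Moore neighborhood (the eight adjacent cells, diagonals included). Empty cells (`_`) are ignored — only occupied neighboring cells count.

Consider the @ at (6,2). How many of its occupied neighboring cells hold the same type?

3

Occupied neighbors of (6,2): (5,1)=%, (5,3)=@, (6,1)=@, (6,3)=@.
Same type (@): 3 of 4.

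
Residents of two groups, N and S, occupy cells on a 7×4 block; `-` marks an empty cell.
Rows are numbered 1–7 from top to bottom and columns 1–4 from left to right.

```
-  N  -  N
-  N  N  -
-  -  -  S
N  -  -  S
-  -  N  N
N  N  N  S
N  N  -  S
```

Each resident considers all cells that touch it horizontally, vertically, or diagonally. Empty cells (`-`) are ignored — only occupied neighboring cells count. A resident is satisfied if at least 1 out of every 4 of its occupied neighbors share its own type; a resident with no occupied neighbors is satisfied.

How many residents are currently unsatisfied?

0

Row 1: (1,2)N 2/2 ok · (1,4)N 1/1 ok
Row 2: (2,2)N 2/2 ok · (2,3)N 3/4 ok
Row 3: (3,4)S 1/2 ok
Row 4: (4,1)N 0/0 ok · (4,4)S 1/3 ok
Row 5: (5,3)N 3/5 ok · (5,4)N 2/4 ok
Row 6: (6,1)N 3/3 ok · (6,2)N 5/5 ok · (6,3)N 4/6 ok · (6,4)S 1/4 ok
Row 7: (7,1)N 3/3 ok · (7,2)N 4/4 ok · (7,4)S 1/2 ok
Every one meets the threshold.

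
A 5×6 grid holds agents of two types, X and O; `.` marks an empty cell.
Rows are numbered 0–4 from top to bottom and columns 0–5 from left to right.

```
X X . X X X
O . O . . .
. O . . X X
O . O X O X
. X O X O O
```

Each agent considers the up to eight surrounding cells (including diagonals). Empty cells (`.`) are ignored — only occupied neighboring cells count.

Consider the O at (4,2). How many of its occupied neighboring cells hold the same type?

1

Occupied neighbors of (4,2): (3,2)=O, (3,3)=X, (4,1)=X, (4,3)=X.
Same type (O): 1 of 4.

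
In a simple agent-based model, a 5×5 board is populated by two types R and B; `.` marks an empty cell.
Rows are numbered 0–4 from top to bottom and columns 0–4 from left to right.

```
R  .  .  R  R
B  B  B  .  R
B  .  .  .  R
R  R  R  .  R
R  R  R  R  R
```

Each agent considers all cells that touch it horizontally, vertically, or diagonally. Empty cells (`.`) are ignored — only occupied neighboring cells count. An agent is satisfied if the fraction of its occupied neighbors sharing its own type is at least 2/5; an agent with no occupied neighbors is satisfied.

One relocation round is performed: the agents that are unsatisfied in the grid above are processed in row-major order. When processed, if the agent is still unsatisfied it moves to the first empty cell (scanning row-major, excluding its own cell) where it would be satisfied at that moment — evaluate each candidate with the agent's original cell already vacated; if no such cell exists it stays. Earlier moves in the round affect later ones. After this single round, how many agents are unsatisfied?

1

Initially unsatisfied (in order): (0,0).
  (0,0) → (1,3).
Resulting grid:
. . . R R
B B B R R
B . . . R
R R R . R
R R R R R
Unsatisfied now: (1,2).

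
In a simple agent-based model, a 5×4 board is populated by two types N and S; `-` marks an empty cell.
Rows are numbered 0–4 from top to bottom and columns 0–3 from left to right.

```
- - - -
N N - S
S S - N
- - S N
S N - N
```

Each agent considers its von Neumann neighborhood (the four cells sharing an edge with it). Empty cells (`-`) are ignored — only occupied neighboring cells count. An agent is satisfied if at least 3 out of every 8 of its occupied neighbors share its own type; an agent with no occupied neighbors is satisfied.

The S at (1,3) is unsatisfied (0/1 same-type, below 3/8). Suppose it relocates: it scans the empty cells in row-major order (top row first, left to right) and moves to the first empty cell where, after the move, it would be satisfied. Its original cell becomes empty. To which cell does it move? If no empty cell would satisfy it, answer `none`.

Vacating (1,3). Empty cells in order:
  (0,0): 0/1 same-type → still unsatisfied.
  (0,1): 0/1 same-type → still unsatisfied.
  (0,2): 0/0 same-type → satisfied — stop here.

(0,2)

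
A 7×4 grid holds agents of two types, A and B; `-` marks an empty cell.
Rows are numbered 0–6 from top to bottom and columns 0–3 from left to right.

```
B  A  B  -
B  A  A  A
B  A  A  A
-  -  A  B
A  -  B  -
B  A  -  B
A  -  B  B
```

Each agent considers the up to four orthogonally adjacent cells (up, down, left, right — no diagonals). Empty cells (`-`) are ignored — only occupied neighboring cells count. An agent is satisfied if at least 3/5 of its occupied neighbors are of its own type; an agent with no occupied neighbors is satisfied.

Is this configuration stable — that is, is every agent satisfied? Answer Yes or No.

No

(0,0)B 1/2 ✗
(0,1)A 1/3 ✗
(0,2)B 0/2 ✗
(1,0)B 2/3 ✓
(1,1)A 3/4 ✓
(1,2)A 3/4 ✓
(1,3)A 2/2 ✓
(2,0)B 1/2 ✗
(2,1)A 2/3 ✓
(2,2)A 4/4 ✓
(2,3)A 2/3 ✓
(3,2)A 1/3 ✗
(3,3)B 0/2 ✗
(4,0)A 0/1 ✗
(4,2)B 0/1 ✗
(5,0)B 0/3 ✗
(5,1)A 0/1 ✗
(5,3)B 1/1 ✓
(6,0)A 0/1 ✗
(6,2)B 1/1 ✓
(6,3)B 2/2 ✓
For instance (0,0) has only 1/2 same-type neighbors, below 3/5.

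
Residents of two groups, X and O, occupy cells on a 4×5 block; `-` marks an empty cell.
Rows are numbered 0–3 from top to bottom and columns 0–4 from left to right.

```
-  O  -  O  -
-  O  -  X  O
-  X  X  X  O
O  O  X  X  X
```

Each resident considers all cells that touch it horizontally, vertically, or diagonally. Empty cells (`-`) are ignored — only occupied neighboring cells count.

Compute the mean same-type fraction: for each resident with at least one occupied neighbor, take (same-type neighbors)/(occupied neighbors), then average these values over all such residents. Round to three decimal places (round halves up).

0.556

(0,1)O 1/1
(0,3)O 1/2
(1,1)O 1/3
(1,3)X 2/5
(1,4)O 2/4
(2,1)X 2/5
(2,2)X 5/7
(2,3)X 5/7
(2,4)O 1/5
(3,0)O 1/2
(3,1)O 1/4
(3,2)X 4/5
(3,3)X 4/5
(3,4)X 2/3
Sum over 14 residents: 1/1 + 1/2 + 1/3 + 2/5 + 2/4 + 2/5 + 5/7 + 5/7 + 1/5 + 1/2 + 1/4 + 4/5 + 4/5 + 2/3 = 1089/140; mean = 1089/140 ÷ 14 = 1089/1960 = 0.555612… → 0.556.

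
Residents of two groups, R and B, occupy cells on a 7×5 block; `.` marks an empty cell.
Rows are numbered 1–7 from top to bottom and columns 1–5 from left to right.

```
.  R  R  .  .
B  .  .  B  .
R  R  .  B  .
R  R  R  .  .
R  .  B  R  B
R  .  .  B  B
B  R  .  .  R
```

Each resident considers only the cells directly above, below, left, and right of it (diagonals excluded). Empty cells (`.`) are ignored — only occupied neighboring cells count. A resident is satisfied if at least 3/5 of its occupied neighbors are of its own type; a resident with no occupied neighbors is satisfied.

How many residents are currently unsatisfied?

(1,2)R 1/1 satisfied
(1,3)R 1/1 satisfied
(2,1)B 0/1 not
(2,4)B 1/1 satisfied
(3,1)R 2/3 satisfied
(3,2)R 2/2 satisfied
(3,4)B 1/1 satisfied
(4,1)R 3/3 satisfied
(4,2)R 3/3 satisfied
(4,3)R 1/2 not
(5,1)R 2/2 satisfied
(5,3)B 0/2 not
(5,4)R 0/3 not
(5,5)B 1/2 not
(6,1)R 1/2 not
(6,4)B 1/2 not
(6,5)B 2/3 satisfied
(7,1)B 0/2 not
(7,2)R 0/1 not
(7,5)R 0/1 not
Unsatisfied: (2,1), (4,3), (5,3), (5,4), (5,5), (6,1), (6,4), (7,1), (7,2), (7,5) — 10 in total.

10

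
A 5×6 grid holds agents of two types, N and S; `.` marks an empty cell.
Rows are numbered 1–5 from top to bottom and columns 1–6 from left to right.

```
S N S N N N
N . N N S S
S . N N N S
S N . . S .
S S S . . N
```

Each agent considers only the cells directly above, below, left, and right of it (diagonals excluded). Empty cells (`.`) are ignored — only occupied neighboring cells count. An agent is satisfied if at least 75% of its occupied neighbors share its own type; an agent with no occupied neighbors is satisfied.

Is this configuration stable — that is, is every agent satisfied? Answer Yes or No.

No

Row 1: (1,1)S 0/2 ✗ · (1,2)N 0/2 ✗ · (1,3)S 0/3 ✗ · (1,4)N 2/3 ✗ · (1,5)N 2/3 ✗ · (1,6)N 1/2 ✗
Row 2: (2,1)N 0/2 ✗ · (2,3)N 2/3 ✗ · (2,4)N 3/4 ✓ · (2,5)S 1/4 ✗ · (2,6)S 2/3 ✗
Row 3: (3,1)S 1/2 ✗ · (3,3)N 2/2 ✓ · (3,4)N 3/3 ✓ · (3,5)N 1/4 ✗ · (3,6)S 1/2 ✗
Row 4: (4,1)S 2/3 ✗ · (4,2)N 0/2 ✗ · (4,5)S 0/1 ✗
Row 5: (5,1)S 2/2 ✓ · (5,2)S 2/3 ✗ · (5,3)S 1/1 ✓ · (5,6)N 0/0 ✓
For instance (1,1) has only 0/2 same-type neighbors, below 3/4.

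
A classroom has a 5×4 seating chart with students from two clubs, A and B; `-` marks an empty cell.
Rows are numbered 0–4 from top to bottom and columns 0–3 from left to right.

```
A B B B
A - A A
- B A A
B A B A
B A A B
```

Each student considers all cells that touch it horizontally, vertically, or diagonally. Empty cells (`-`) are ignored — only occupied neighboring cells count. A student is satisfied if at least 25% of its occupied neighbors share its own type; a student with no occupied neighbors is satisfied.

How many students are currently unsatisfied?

0

(0,0)A 1/2 ✓
(0,1)B 1/4 ✓
(0,2)B 2/4 ✓
(0,3)B 1/3 ✓
(1,0)A 1/3 ✓
(1,2)A 3/7 ✓
(1,3)A 3/5 ✓
(2,1)B 2/6 ✓
(2,2)A 5/7 ✓
(2,3)A 4/5 ✓
(3,0)B 2/4 ✓
(3,1)A 3/7 ✓
(3,2)B 2/8 ✓
(3,3)A 3/5 ✓
(4,0)B 1/3 ✓
(4,1)A 2/5 ✓
(4,2)A 3/5 ✓
(4,3)B 1/3 ✓
Every one meets the threshold.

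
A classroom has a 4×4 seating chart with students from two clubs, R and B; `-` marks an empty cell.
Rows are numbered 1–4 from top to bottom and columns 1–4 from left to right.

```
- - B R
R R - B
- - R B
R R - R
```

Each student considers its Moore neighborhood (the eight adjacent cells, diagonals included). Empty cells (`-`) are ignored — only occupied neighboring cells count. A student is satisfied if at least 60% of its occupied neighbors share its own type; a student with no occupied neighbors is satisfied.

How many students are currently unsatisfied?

(1,3)B 1/3 unhappy
(1,4)R 0/2 unhappy
(2,1)R 1/1 ok
(2,2)R 2/3 ok
(2,4)B 2/4 unhappy
(3,3)R 3/5 ok
(3,4)B 1/3 unhappy
(4,1)R 1/1 ok
(4,2)R 2/2 ok
(4,4)R 1/2 unhappy
Unsatisfied: (1,3), (1,4), (2,4), (3,4), (4,4) — 5 in total.

5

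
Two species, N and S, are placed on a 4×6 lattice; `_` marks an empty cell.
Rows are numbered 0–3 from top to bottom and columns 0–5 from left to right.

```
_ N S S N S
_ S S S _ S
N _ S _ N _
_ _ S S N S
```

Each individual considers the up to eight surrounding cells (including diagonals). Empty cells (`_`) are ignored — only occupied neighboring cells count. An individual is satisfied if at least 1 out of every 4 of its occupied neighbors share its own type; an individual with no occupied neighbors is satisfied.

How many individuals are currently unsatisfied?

5

Row 0: (0,1)N 0/3 unhappy · (0,2)S 4/5 ok · (0,3)S 3/4 ok · (0,4)N 0/4 unhappy · (0,5)S 1/2 ok
Row 1: (1,1)S 3/5 ok · (1,2)S 5/6 ok · (1,3)S 4/6 ok · (1,5)S 1/3 ok
Row 2: (2,0)N 0/1 unhappy · (2,2)S 5/5 ok · (2,4)N 1/5 unhappy
Row 3: (3,2)S 2/2 ok · (3,3)S 2/4 ok · (3,4)N 1/3 ok · (3,5)S 0/2 unhappy
Unsatisfied: (0,1), (0,4), (2,0), (2,4), (3,5) — 5 in total.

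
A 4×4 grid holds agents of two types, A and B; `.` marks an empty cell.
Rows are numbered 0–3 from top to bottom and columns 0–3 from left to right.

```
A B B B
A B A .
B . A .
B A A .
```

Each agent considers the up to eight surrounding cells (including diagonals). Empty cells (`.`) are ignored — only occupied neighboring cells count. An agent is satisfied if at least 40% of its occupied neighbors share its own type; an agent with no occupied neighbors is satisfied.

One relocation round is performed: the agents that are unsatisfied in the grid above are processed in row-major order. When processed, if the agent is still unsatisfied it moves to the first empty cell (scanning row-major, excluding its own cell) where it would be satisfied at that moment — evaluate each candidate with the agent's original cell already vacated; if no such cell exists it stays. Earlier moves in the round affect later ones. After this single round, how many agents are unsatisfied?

Initially unsatisfied (in order): (0,0), (1,0), (1,2).
  (0,0) → (1,3).
  (1,0) → (2,1).
  (1,2): now satisfied by earlier moves; stays.
Resulting grid:
. B B B
. B A A
B A A .
B A A .
Unsatisfied now: (0,3), (3,0).

2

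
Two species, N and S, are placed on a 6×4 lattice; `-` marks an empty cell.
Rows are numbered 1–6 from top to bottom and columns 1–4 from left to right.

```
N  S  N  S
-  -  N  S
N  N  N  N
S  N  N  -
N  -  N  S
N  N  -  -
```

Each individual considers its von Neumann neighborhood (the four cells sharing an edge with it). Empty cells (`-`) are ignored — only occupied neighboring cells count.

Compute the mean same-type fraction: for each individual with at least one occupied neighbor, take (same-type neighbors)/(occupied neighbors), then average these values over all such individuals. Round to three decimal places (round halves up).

0.528

Row 1: (1,1)N 0/1 · (1,2)S 0/2 · (1,3)N 1/3 · (1,4)S 1/2
Row 2: (2,3)N 2/3 · (2,4)S 1/3
Row 3: (3,1)N 1/2 · (3,2)N 3/3 · (3,3)N 4/4 · (3,4)N 1/2
Row 4: (4,1)S 0/3 · (4,2)N 2/3 · (4,3)N 3/3
Row 5: (5,1)N 1/2 · (5,3)N 1/2 · (5,4)S 0/1
Row 6: (6,1)N 2/2 · (6,2)N 1/1
Sum over 18 individuals: 0/1 + 0/2 + 1/3 + 1/2 + 2/3 + 1/3 + 1/2 + 3/3 + 4/4 + 1/2 + 0/3 + 2/3 + 3/3 + 1/2 + 1/2 + 0/1 + 2/2 + 1/1 = 19/2; mean = 19/2 ÷ 18 = 19/36 = 0.527777… → 0.528.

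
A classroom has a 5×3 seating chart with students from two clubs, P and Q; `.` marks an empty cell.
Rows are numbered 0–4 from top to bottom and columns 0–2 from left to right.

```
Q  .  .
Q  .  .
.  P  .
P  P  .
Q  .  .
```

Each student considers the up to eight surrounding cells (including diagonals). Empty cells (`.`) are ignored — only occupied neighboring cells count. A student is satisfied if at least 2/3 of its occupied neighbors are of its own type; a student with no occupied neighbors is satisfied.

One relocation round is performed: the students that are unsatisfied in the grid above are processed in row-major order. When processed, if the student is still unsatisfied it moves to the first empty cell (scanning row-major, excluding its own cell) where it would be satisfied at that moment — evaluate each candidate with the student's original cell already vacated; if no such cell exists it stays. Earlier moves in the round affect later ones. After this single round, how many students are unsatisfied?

Initially unsatisfied (in order): (1,0), (4,0).
  (1,0) → (0,1).
  (4,0) → (0,2).
Resulting grid:
Q Q Q
. . .
. P .
P P .
. . .
All satisfied now.

0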